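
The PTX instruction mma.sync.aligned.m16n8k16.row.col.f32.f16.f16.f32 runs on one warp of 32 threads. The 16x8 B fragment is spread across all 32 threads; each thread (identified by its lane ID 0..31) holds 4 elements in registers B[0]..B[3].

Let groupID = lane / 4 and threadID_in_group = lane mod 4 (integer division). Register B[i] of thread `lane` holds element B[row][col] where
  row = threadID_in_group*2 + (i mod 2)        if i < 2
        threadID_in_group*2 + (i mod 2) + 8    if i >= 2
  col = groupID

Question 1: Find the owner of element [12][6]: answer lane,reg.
c=6->g=6  r=12->rb=1,t=2,b0=0
L=6*4+2=26  i=1*2+0=2

26,2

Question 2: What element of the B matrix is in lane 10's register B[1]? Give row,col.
5,2

10: g=2,t=2
[1] (2*2+1+0,2) = (5,2)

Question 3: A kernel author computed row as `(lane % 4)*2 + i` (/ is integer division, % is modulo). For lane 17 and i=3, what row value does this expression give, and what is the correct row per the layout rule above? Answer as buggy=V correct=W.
`(lane % 4)*2 + i`[17,3]->5
lane 17->17/4=4, 17 mod 4=1
i=3  r:2·1+1+8->11  c:4
row: 5 vs 11

buggy=5 correct=11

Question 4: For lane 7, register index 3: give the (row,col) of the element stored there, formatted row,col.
lane 7: gid=1 (7/4), tid=3 (7%4)
i=3: r=3*2+1+8=15, c=gid=1

15,1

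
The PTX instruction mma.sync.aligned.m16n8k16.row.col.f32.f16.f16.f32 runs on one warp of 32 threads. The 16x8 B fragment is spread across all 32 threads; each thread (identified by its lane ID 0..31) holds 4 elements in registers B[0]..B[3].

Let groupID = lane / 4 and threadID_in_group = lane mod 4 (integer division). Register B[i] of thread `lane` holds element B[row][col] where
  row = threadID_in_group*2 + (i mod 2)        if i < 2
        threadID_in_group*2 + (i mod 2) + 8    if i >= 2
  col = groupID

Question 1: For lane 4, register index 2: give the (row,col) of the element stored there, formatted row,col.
lane 4: grp=1 (4/4), tig=0 (4%4)
i=2: r=0*2+0+8=8, c=grp=1

8,1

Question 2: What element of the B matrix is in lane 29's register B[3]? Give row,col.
lane 29: grp=7 (29/4), tig=1 (29%4)
i=3: r=1*2+1+8=11, c=grp=7

11,7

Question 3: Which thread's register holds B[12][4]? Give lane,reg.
18,2

c=4->g=4  r=12->rb=1,t=2,b0=0
L=4*4+2=18  i=1*2+0=2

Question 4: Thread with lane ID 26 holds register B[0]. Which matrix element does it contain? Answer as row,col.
4,6

lane 26⇒26/4=6, 26 mod 4=2
i=0  r:2·2+0+0⇒4  c:6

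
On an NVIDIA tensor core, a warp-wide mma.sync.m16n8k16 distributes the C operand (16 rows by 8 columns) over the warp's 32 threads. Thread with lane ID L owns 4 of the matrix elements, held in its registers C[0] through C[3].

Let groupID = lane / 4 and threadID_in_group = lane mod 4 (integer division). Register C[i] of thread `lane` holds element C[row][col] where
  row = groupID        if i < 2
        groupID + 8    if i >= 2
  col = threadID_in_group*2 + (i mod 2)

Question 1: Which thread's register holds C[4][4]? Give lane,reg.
18,0

r:4=>grp=4,rB=0  c:4=>tig=2,lo=0
L=4*4+2=18  i=0*2+0=0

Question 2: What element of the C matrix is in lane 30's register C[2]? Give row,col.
15,4

lane 30: G=7 (30/4), T=2 (30%4)
i=2: r=7+8=15, c=2*2+0=4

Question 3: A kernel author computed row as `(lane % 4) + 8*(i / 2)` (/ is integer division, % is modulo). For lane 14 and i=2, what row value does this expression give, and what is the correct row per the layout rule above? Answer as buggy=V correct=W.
buggy=10 correct=11

`(lane % 4) + 8*(i / 2)`[14,2]→10
L=14→G=14>>2=3, T=14&3=2
[2]→row 3+8=11  col 2·2+0=4
row: 10 vs 11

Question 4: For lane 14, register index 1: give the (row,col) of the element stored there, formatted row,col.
3,5

lane 14→14/4=3, 14 mod 4=2
i=1  r:3+0→3  c:2·2+1→5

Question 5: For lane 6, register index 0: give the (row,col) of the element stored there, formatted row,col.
1,4

L=6=>grp=6>>2=1, tig=6&3=2
[0]=>row 1+0=1  col 2·2+0=4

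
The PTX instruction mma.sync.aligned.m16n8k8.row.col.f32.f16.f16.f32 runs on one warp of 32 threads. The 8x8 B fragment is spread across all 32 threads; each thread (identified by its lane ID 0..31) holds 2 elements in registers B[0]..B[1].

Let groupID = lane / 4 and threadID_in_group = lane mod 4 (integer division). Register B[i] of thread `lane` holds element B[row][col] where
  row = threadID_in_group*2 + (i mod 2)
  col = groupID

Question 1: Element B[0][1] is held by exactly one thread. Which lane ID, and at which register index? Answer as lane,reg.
4,0

c: 1->gid=1  r: 0->tid=0,i&1=0
L=1*4+0=4  i=0=0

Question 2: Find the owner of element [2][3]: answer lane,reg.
c: 3->gid=3  r: 2->tid=1,i&1=0
L=3*4+1=13  i=0=0

13,0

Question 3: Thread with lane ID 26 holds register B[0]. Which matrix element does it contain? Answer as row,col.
4,6

26: gid=6,tid=2
[0] (2*2+0,6) = (4,6)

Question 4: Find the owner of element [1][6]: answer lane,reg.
24,1

c=6->g=6  r=1->t=0,b0=1
L=6*4+0=24  i=1=1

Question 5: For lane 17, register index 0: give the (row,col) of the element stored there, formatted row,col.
2,4

L=17⇒gr=17>>2=4, th=17&3=1
[0]⇒row 1·2+0=2  col gr=4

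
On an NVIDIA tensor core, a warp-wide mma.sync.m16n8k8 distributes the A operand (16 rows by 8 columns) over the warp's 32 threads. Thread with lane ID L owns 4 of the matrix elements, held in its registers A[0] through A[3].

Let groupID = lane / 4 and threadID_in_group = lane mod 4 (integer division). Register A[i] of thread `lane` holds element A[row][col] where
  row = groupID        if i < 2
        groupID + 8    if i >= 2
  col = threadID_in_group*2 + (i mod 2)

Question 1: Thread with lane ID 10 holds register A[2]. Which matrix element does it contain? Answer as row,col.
10,4

lane 10: grp=2 (10/4), tig=2 (10%4)
i=2: r=2+8=10, c=2*2+0=4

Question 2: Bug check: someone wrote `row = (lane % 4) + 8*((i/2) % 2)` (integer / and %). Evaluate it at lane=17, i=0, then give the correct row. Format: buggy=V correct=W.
`(lane % 4) + 8*((i/2) % 2)`[17,0]→1
lane 17→17/4=4, 17 mod 4=1
i=0  r:4+0→4  c:2·1+0→2
row: 1 vs 4

buggy=1 correct=4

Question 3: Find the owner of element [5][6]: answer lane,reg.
r=5→G=5,rhi=0  c=6→T=3,p=0
L=5*4+3=23  i=0*2+0=0

23,0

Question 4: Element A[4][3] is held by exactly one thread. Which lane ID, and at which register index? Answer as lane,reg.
17,1

r=4->g=4,rb=0  c=3->t=1,b0=1
L=4*4+1=17  i=0*2+1=1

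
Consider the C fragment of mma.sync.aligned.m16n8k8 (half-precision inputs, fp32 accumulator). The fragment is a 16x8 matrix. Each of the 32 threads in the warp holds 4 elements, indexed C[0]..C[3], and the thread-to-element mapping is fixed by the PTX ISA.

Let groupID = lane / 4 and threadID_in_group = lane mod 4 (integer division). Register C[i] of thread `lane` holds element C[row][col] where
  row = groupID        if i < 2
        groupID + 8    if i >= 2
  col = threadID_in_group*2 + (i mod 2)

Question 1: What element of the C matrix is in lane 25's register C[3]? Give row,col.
14,3

L=25⇒gr=25>>2=6, th=25&3=1
[3]⇒row 6+8=14  col 1·2+1=3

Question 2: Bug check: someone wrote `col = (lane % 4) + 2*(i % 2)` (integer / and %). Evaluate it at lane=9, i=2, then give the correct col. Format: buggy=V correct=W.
buggy=1 correct=2

`(lane % 4) + 2*(i % 2)`[9,2]⇒1
lane 9: gr=2 (9/4), th=1 (9%4)
i=2: r=2+8=10, c=1*2+0=2
col: 1 vs 2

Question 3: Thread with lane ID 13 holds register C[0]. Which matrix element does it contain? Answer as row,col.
lane 13: gr=3 (13/4), th=1 (13%4)
i=0: r=3+0=3, c=1*2+0=2

3,2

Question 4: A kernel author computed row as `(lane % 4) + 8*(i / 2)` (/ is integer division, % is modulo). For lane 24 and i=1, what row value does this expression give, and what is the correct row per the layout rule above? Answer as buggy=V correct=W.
`(lane % 4) + 8*(i / 2)`[24,1]->0
L=24->gid=24>>2=6, tid=24&3=0
[1]->row 6+0=6  col 0·2+1=1
row: 0 vs 6

buggy=0 correct=6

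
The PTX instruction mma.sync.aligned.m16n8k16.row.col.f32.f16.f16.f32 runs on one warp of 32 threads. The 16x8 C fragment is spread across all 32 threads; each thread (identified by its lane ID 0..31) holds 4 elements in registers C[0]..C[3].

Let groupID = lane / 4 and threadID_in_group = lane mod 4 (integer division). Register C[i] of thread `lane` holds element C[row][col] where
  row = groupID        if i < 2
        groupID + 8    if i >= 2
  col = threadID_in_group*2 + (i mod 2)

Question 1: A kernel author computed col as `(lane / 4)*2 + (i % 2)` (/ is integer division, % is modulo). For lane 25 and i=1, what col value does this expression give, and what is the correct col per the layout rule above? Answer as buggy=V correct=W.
`(lane / 4)*2 + (i % 2)`[25,1]→13
L=25→G=25>>2=6, T=25&3=1
[1]→row 6+0=6  col 1·2+1=3
col: 13 vs 3

buggy=13 correct=3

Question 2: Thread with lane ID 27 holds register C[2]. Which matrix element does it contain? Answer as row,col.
27: grp=6,tig=3
[2] (6+8,3*2+0) = (14,6)

14,6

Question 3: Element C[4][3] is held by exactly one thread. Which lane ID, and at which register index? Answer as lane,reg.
r=4⇒gr=4,Rb=0  c=3⇒th=1,odd=1
L=4*4+1=17  i=0*2+1=1

17,1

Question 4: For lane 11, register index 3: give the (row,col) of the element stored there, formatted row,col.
10,7

L=11⇒gr=11>>2=2, th=11&3=3
[3]⇒row 2+8=10  col 3·2+1=7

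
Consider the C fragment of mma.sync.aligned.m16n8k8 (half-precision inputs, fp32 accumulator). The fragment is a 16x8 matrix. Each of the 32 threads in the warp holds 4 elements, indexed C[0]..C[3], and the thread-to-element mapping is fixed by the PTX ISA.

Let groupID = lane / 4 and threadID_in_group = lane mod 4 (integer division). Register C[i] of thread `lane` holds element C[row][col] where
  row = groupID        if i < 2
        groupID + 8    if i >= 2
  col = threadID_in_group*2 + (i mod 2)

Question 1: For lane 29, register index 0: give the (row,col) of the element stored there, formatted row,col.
L=29->gid=29>>2=7, tid=29&3=1
[0]->row 7+0=7  col 1·2+0=2

7,2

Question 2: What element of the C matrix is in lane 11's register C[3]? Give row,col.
10,7

11: gid=2,tid=3
[3] (2+8,3*2+1) = (10,7)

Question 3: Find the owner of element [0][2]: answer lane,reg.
1,0

r=0->g=0,rb=0  c=2->t=1,b0=0
L=0*4+1=1  i=0*2+0=0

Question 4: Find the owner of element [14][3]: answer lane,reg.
r=14→G=6,rhi=1  c=3→T=1,p=1
L=6*4+1=25  i=1*2+1=3

25,3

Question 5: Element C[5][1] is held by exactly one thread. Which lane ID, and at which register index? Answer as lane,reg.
20,1

r:5=>grp=5,rB=0  c:1=>tig=0,lo=1
L=5*4+0=20  i=0*2+1=1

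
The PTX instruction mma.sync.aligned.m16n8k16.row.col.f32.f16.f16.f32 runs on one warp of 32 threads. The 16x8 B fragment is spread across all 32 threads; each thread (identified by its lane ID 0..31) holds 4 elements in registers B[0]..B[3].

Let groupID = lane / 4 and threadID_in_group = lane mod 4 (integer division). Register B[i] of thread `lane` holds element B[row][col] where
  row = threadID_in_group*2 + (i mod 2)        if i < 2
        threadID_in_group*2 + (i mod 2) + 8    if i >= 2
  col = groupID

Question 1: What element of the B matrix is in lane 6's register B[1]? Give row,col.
6: grp=1,tig=2
[1] (2*2+1+0,1) = (5,1)

5,1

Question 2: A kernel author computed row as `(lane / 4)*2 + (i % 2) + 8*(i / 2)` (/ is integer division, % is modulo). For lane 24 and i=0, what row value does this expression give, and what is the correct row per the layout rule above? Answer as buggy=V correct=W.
`(lane / 4)*2 + (i % 2) + 8*(i / 2)`[24,0]→12
L=24→G=24>>2=6, T=24&3=0
[0]→row 0·2+0+0=0  col G=6
row: 12 vs 0

buggy=12 correct=0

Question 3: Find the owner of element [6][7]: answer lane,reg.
c=7->g=7  r=6->rb=0,t=3,b0=0
L=7*4+3=31  i=0*2+0=0

31,0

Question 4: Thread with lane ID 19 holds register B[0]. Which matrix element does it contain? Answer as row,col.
19: G=4,T=3
[0] (3*2+0+0,4) = (6,4)

6,4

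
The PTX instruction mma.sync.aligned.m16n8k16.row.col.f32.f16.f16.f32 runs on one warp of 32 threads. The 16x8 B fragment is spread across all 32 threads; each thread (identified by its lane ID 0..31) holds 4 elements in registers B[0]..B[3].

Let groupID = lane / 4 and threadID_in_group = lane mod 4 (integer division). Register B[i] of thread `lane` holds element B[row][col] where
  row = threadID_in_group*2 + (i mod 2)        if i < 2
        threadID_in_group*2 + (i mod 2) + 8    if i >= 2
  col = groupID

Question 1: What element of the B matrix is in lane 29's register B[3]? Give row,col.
11,7

L=29⇒gr=29>>2=7, th=29&3=1
[3]⇒row 1·2+1+8=11  col gr=7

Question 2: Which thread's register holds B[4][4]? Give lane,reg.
18,0

c=4->g=4  r=4->rb=0,t=2,b0=0
L=4*4+2=18  i=0*2+0=0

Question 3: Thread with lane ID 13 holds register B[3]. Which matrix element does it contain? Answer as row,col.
11,3

lane 13: gid=3 (13/4), tid=1 (13%4)
i=3: r=1*2+1+8=11, c=gid=3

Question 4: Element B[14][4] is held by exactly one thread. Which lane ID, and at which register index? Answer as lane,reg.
19,2

c=4⇒gr=4  r=14⇒Rb=1,th=3,odd=0
L=4*4+3=19  i=1*2+0=2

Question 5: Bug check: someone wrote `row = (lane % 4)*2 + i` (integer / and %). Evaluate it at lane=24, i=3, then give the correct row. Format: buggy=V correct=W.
buggy=3 correct=9

`(lane % 4)*2 + i`[24,3]=>3
lane 24=>24/4=6, 24 mod 4=0
i=3  r:2·0+1+8=>9  c:6
row: 3 vs 9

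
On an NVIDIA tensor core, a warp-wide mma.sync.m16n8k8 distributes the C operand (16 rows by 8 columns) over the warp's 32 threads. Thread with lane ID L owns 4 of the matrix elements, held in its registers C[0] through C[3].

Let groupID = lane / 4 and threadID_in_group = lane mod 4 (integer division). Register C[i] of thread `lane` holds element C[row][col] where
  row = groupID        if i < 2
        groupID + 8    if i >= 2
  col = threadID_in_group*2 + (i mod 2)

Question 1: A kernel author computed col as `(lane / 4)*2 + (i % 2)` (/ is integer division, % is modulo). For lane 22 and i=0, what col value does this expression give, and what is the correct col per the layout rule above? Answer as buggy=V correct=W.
buggy=10 correct=4

`(lane / 4)*2 + (i % 2)`[22,0]->10
L=22->g=22>>2=5, t=22&3=2
[0]->row 5+0=5  col 2·2+0=4
col: 10 vs 4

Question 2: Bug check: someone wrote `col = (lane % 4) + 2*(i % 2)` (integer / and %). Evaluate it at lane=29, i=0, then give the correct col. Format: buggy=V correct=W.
`(lane % 4) + 2*(i % 2)`[29,0]->1
29: g=7,t=1
[0] (7+0,1*2+0) = (7,2)
col: 1 vs 2

buggy=1 correct=2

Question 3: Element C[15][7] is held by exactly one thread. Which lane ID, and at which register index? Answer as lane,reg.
31,3

r=15⇒gr=7,Rb=1  c=7⇒th=3,odd=1
L=7*4+3=31  i=1*2+1=3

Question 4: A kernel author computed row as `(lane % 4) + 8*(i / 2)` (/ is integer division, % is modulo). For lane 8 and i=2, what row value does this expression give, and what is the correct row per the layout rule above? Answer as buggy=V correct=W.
`(lane % 4) + 8*(i / 2)`[8,2]=>8
8: grp=2,tig=0
[2] (2+8,0*2+0) = (10,0)
row: 8 vs 10

buggy=8 correct=10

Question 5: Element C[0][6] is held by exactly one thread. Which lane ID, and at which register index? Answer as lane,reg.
3,0

r=0→G=0,rhi=0  c=6→T=3,p=0
L=0*4+3=3  i=0*2+0=0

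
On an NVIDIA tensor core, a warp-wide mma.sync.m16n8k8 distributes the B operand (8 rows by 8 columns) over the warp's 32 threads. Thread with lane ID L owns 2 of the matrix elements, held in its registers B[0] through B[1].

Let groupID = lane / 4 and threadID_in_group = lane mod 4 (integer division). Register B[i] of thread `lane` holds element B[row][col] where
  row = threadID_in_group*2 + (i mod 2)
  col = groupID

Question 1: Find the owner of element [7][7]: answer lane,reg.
c: 7->gid=7  r: 7->tid=3,i&1=1
L=7*4+3=31  i=1=1

31,1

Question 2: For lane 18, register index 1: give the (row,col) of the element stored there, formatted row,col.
lane 18→18/4=4, 18 mod 4=2
i=1  r:2·2+1→5  c:4

5,4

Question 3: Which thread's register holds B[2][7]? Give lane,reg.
c:7=>grp=7  r:2=>tig=1,lo=0
L=7*4+1=29  i=0=0

29,0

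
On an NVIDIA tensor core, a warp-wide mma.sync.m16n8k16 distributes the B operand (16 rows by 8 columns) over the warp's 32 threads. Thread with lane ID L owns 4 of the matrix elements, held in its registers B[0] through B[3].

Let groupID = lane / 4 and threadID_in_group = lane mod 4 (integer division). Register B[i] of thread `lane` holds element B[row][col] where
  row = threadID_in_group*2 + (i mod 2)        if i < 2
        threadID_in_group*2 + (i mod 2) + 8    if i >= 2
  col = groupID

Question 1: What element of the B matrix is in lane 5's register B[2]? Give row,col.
L=5->g=5>>2=1, t=5&3=1
[2]->row 1·2+0+8=10  col g=1

10,1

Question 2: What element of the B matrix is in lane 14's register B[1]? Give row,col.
5,3

lane 14=>14/4=3, 14 mod 4=2
i=1  r:2·2+1+0=>5  c:3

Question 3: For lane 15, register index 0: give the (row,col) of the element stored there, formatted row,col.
6,3

lane 15: G=3 (15/4), T=3 (15%4)
i=0: r=3*2+0+0=6, c=G=3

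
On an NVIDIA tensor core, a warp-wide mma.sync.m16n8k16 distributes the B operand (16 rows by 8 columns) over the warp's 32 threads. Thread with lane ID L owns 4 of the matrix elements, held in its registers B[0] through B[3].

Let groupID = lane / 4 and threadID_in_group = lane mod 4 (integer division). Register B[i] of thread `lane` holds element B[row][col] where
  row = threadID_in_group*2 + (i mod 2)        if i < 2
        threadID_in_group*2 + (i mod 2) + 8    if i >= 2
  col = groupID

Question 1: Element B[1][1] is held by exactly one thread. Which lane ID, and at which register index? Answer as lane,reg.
4,1

c:1=>grp=1  r:1=>rB=0,tig=0,lo=1
L=1*4+0=4  i=0*2+1=1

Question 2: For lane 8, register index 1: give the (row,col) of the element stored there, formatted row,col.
L=8->g=8>>2=2, t=8&3=0
[1]->row 0·2+1+0=1  col g=2

1,2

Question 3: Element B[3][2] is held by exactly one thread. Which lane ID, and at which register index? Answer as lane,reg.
9,1

c=2→G=2  r=3→rhi=0,T=1,p=1
L=2*4+1=9  i=0*2+1=1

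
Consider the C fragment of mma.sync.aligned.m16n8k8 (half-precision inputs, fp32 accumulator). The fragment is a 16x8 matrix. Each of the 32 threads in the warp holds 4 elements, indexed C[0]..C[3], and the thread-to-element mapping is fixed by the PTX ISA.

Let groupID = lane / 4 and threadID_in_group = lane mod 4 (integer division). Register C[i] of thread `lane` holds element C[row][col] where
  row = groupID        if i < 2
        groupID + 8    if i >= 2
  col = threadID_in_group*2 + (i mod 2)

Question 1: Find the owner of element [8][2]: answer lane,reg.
1,2

r:8=>grp=0,rB=1  c:2=>tig=1,lo=0
L=0*4+1=1  i=1*2+0=2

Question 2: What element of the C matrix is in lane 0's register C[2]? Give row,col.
8,0

L=0->g=0>>2=0, t=0&3=0
[2]->row 0+8=8  col 0·2+0=0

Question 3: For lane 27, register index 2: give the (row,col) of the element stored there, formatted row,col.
lane 27→27/4=6, 27 mod 4=3
i=2  r:6+8→14  c:2·3+0→6

14,6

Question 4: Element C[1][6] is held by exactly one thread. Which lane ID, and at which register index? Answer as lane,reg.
r=1->g=1,rb=0  c=6->t=3,b0=0
L=1*4+3=7  i=0*2+0=0

7,0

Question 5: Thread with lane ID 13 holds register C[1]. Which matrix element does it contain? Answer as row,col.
13: grp=3,tig=1
[1] (3+0,1*2+1) = (3,3)

3,3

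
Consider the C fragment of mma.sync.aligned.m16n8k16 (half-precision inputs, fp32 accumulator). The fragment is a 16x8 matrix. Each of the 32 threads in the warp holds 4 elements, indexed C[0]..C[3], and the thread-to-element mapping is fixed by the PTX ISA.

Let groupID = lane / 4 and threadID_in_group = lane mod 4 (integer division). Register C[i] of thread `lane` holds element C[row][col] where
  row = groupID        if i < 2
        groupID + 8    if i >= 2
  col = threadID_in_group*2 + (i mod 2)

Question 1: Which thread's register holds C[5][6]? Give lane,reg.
23,0

r=5→G=5,rhi=0  c=6→T=3,p=0
L=5*4+3=23  i=0*2+0=0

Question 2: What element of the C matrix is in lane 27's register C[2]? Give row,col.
14,6

L=27->g=27>>2=6, t=27&3=3
[2]->row 6+8=14  col 3·2+0=6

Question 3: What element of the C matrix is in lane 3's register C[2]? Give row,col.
lane 3->3/4=0, 3 mod 4=3
i=2  r:0+8->8  c:2·3+0->6

8,6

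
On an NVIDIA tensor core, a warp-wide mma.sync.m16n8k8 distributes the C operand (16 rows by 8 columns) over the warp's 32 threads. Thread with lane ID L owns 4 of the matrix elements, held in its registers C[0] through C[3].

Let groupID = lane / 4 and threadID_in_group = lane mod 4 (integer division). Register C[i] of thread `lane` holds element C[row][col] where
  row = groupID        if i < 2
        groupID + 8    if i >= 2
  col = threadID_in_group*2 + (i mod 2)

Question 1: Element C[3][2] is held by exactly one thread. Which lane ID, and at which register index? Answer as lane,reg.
13,0

r=3⇒gr=3,Rb=0  c=2⇒th=1,odd=0
L=3*4+1=13  i=0*2+0=0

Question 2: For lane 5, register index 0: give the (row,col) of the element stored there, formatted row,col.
5: gid=1,tid=1
[0] (1+0,1*2+0) = (1,2)

1,2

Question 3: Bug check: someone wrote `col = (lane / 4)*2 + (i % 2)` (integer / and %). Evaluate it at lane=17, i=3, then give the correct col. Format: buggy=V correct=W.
`(lane / 4)*2 + (i % 2)`[17,3]⇒9
L=17⇒gr=17>>2=4, th=17&3=1
[3]⇒row 4+8=12  col 1·2+1=3
col: 9 vs 3

buggy=9 correct=3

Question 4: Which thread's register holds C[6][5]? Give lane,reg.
r:6=>grp=6,rB=0  c:5=>tig=2,lo=1
L=6*4+2=26  i=0*2+1=1

26,1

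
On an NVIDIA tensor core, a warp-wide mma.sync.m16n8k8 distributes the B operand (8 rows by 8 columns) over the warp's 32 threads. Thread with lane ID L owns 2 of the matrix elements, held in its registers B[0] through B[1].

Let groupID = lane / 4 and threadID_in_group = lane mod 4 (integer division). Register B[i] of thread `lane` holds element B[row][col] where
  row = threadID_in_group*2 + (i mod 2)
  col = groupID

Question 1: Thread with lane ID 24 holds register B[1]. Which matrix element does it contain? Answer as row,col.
lane 24->24/4=6, 24 mod 4=0
i=1  r:2·0+1->1  c:6

1,6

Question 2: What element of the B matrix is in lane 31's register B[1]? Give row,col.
lane 31: g=7 (31/4), t=3 (31%4)
i=1: r=3*2+1=7, c=g=7

7,7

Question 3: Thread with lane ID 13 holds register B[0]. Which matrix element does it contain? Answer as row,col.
13: grp=3,tig=1
[0] (1*2+0,3) = (2,3)

2,3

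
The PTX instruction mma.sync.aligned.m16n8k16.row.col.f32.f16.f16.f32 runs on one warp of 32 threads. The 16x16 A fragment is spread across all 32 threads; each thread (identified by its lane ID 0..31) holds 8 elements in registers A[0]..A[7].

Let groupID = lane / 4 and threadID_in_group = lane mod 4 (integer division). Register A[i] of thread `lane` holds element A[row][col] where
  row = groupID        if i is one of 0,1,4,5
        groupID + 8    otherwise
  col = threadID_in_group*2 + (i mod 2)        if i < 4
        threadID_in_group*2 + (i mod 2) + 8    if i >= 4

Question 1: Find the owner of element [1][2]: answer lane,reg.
5,0

r: 1->gid=1,r8=0  c: 2->c8=0,tid=1,i&1=0
L=1*4+1=5  i=0*4+0*2+0=0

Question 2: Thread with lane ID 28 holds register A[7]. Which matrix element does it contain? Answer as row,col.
lane 28→28/4=7, 28 mod 4=0
i=7  r:7+8→15  c:2·0+1+8→9

15,9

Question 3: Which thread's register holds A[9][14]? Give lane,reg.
7,6

r=9->g=1,rb=1  c=14->cb=1,t=3,b0=0
L=1*4+3=7  i=1*4+1*2+0=6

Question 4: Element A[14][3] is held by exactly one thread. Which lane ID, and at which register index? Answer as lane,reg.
25,3

r:14=>grp=6,rB=1  c:3=>cB=0,tig=1,lo=1
L=6*4+1=25  i=0*4+1*2+1=3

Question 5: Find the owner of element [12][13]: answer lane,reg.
18,7

r=12⇒gr=4,Rb=1  c=13⇒Cb=1,th=2,odd=1
L=4*4+2=18  i=1*4+1*2+1=7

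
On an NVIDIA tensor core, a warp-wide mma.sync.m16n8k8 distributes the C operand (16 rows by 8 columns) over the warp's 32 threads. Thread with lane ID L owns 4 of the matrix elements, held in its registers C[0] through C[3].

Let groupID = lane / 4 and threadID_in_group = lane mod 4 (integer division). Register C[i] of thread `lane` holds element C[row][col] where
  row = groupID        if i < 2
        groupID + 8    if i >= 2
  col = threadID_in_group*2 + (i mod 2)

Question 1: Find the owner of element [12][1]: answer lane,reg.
16,3

r=12→G=4,rhi=1  c=1→T=0,p=1
L=4*4+0=16  i=1*2+1=3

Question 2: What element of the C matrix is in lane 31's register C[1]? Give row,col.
31: gr=7,th=3
[1] (7+0,3*2+1) = (7,7)

7,7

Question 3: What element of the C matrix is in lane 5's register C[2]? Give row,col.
9,2

5: g=1,t=1
[2] (1+8,1*2+0) = (9,2)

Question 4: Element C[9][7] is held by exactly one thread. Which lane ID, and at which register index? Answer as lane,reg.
r:9=>grp=1,rB=1  c:7=>tig=3,lo=1
L=1*4+3=7  i=1*2+1=3

7,3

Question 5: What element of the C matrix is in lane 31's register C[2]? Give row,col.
15,6

lane 31=>31/4=7, 31 mod 4=3
i=2  r:7+8=>15  c:2·3+0=>6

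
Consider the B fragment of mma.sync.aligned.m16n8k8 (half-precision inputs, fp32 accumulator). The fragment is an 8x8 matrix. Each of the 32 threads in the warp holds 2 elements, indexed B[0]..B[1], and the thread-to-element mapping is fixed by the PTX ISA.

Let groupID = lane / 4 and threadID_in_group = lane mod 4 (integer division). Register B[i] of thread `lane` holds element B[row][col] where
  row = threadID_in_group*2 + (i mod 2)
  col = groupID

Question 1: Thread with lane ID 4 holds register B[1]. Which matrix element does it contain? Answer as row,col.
lane 4→4/4=1, 4 mod 4=0
i=1  r:2·0+1→1  c:1

1,1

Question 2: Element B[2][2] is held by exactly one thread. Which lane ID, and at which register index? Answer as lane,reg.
9,0

c:2=>grp=2  r:2=>tig=1,lo=0
L=2*4+1=9  i=0=0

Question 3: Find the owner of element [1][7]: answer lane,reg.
c:7=>grp=7  r:1=>tig=0,lo=1
L=7*4+0=28  i=1=1

28,1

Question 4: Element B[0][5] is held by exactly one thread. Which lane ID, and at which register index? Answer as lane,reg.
20,0

c=5→G=5  r=0→T=0,p=0
L=5*4+0=20  i=0=0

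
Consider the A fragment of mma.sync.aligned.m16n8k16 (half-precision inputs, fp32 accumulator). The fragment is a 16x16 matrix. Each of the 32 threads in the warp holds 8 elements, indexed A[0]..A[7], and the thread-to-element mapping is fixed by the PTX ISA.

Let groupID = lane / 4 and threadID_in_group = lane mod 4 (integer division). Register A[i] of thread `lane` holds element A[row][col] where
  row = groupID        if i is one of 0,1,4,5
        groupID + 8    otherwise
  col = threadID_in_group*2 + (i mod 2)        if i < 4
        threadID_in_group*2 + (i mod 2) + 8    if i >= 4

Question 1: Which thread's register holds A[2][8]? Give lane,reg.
r: 2->gid=2,r8=0  c: 8->c8=1,tid=0,i&1=0
L=2*4+0=8  i=1*4+0*2+0=4

8,4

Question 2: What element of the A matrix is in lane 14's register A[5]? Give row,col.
3,13

lane 14: G=3 (14/4), T=2 (14%4)
i=5: r=3+0=3, c=2*2+1+8=13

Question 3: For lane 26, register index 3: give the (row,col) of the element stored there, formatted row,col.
14,5

lane 26: grp=6 (26/4), tig=2 (26%4)
i=3: r=6+8=14, c=2*2+1+0=5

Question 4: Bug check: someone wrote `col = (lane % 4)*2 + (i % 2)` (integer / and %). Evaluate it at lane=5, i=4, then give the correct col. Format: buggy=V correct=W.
buggy=2 correct=10

`(lane % 4)*2 + (i % 2)`[5,4]->2
L=5->gid=5>>2=1, tid=5&3=1
[4]->row 1+0=1  col 1·2+0+8=10
col: 2 vs 10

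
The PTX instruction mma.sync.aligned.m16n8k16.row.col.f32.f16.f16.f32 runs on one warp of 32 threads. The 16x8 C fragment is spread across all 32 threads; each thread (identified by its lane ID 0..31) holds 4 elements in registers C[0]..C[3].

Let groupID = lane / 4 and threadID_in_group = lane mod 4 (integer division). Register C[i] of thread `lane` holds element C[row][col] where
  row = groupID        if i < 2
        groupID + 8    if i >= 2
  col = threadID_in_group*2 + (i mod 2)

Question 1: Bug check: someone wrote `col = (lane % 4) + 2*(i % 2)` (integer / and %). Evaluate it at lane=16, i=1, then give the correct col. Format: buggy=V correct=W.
`(lane % 4) + 2*(i % 2)`[16,1]⇒2
16: gr=4,th=0
[1] (4+0,0*2+1) = (4,1)
col: 2 vs 1

buggy=2 correct=1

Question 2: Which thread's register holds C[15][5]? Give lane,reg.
r=15→G=7,rhi=1  c=5→T=2,p=1
L=7*4+2=30  i=1*2+1=3

30,3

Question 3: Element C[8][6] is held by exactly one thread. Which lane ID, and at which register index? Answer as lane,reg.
3,2

r=8->g=0,rb=1  c=6->t=3,b0=0
L=0*4+3=3  i=1*2+0=2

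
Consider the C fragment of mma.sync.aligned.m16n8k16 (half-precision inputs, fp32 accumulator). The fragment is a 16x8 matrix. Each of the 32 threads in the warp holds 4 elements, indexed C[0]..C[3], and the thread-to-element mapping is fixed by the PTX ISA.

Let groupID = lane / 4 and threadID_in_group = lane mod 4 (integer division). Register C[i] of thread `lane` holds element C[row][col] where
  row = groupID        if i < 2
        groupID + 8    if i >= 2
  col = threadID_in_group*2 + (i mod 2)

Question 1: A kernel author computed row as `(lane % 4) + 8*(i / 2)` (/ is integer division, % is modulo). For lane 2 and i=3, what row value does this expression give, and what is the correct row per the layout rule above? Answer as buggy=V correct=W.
buggy=10 correct=8

`(lane % 4) + 8*(i / 2)`[2,3]->10
L=2->g=2>>2=0, t=2&3=2
[3]->row 0+8=8  col 2·2+1=5
row: 10 vs 8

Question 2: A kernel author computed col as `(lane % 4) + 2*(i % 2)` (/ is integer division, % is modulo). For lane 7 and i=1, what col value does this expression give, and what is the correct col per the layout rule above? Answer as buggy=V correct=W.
`(lane % 4) + 2*(i % 2)`[7,1]⇒5
7: gr=1,th=3
[1] (1+0,3*2+1) = (1,7)
col: 5 vs 7

buggy=5 correct=7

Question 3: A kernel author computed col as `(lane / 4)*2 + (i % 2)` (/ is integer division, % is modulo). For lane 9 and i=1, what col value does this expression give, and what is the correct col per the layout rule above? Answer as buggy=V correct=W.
`(lane / 4)*2 + (i % 2)`[9,1]=>5
L=9=>grp=9>>2=2, tig=9&3=1
[1]=>row 2+0=2  col 1·2+1=3
col: 5 vs 3

buggy=5 correct=3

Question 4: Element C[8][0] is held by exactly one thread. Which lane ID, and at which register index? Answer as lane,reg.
r=8->g=0,rb=1  c=0->t=0,b0=0
L=0*4+0=0  i=1*2+0=2

0,2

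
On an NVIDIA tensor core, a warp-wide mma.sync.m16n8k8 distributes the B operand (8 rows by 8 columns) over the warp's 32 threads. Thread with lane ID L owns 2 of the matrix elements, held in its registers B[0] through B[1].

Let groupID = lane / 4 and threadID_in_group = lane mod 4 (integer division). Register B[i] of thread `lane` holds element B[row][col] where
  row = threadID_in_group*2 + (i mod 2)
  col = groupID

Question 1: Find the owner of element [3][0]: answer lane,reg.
1,1

c: 0->gid=0  r: 3->tid=1,i&1=1
L=0*4+1=1  i=1=1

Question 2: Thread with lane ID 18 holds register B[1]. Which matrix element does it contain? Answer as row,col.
L=18⇒gr=18>>2=4, th=18&3=2
[1]⇒row 2·2+1=5  col gr=4

5,4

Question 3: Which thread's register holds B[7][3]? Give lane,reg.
15,1

c=3⇒gr=3  r=7⇒th=3,odd=1
L=3*4+3=15  i=1=1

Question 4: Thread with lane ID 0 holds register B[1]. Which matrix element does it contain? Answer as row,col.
1,0

L=0⇒gr=0>>2=0, th=0&3=0
[1]⇒row 0·2+1=1  col gr=0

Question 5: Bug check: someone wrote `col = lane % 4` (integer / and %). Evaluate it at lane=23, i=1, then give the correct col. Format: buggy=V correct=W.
buggy=3 correct=5

`lane % 4`[23,1]->3
L=23->gid=23>>2=5, tid=23&3=3
[1]->row 3·2+1=7  col gid=5
col: 3 vs 5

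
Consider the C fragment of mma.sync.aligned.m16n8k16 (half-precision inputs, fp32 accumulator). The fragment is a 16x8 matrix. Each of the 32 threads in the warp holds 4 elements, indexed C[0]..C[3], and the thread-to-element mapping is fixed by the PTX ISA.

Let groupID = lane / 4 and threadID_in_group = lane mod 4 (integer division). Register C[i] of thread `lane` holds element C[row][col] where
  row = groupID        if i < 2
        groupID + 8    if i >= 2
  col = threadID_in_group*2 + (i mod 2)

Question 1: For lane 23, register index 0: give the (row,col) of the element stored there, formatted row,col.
lane 23⇒23/4=5, 23 mod 4=3
i=0  r:5+0⇒5  c:2·3+0⇒6

5,6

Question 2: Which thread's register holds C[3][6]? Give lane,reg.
15,0

r=3->g=3,rb=0  c=6->t=3,b0=0
L=3*4+3=15  i=0*2+0=0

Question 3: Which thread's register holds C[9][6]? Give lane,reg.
r=9->g=1,rb=1  c=6->t=3,b0=0
L=1*4+3=7  i=1*2+0=2

7,2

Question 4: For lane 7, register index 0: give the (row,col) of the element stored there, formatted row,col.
1,6

L=7→G=7>>2=1, T=7&3=3
[0]→row 1+0=1  col 3·2+0=6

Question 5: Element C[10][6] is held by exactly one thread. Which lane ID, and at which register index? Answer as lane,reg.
11,2

r=10->g=2,rb=1  c=6->t=3,b0=0
L=2*4+3=11  i=1*2+0=2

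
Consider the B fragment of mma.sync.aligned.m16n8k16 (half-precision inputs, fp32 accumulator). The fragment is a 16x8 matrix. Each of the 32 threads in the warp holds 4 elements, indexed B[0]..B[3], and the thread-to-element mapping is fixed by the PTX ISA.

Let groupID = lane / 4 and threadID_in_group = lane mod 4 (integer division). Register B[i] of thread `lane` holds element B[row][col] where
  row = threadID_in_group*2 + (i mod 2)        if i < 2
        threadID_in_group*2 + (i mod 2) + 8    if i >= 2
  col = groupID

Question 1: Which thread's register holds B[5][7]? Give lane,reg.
c=7⇒gr=7  r=5⇒Rb=0,th=2,odd=1
L=7*4+2=30  i=0*2+1=1

30,1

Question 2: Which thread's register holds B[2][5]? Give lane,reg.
c=5→G=5  r=2→rhi=0,T=1,p=0
L=5*4+1=21  i=0*2+0=0

21,0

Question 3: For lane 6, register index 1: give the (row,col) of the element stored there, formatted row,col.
5,1

6: g=1,t=2
[1] (2*2+1+0,1) = (5,1)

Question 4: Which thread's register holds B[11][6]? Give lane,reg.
c=6⇒gr=6  r=11⇒Rb=1,th=1,odd=1
L=6*4+1=25  i=1*2+1=3

25,3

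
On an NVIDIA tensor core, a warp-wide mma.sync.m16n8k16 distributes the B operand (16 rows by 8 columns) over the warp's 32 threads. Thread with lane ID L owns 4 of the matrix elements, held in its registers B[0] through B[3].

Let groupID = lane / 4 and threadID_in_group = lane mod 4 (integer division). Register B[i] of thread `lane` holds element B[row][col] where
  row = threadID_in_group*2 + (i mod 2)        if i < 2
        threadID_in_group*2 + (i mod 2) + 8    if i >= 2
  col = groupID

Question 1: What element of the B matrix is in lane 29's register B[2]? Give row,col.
10,7

L=29⇒gr=29>>2=7, th=29&3=1
[2]⇒row 1·2+0+8=10  col gr=7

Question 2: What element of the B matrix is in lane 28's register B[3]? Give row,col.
9,7

lane 28: gid=7 (28/4), tid=0 (28%4)
i=3: r=0*2+1+8=9, c=gid=7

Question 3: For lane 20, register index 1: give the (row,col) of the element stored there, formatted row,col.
L=20->gid=20>>2=5, tid=20&3=0
[1]->row 0·2+1+0=1  col gid=5

1,5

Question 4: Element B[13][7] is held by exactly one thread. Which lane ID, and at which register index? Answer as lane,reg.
30,3

c: 7->gid=7  r: 13->r8=1,tid=2,i&1=1
L=7*4+2=30  i=1*2+1=3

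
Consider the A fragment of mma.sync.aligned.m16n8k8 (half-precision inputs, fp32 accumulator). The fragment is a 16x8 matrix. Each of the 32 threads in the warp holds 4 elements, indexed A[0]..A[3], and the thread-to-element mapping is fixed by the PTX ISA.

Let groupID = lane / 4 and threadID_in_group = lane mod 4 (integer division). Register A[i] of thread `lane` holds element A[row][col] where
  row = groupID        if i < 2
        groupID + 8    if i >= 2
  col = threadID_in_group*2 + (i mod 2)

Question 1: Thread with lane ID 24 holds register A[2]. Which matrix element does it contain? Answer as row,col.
lane 24: gid=6 (24/4), tid=0 (24%4)
i=2: r=6+8=14, c=0*2+0=0

14,0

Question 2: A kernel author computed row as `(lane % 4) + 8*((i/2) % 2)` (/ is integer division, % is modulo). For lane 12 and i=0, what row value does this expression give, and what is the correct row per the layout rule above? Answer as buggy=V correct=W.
buggy=0 correct=3

`(lane % 4) + 8*((i/2) % 2)`[12,0]=>0
L=12=>grp=12>>2=3, tig=12&3=0
[0]=>row 3+0=3  col 0·2+0=0
row: 0 vs 3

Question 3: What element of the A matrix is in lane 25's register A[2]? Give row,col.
14,2

L=25->gid=25>>2=6, tid=25&3=1
[2]->row 6+8=14  col 1·2+0=2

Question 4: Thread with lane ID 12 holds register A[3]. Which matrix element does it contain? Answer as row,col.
lane 12=>12/4=3, 12 mod 4=0
i=3  r:3+8=>11  c:2·0+1=>1

11,1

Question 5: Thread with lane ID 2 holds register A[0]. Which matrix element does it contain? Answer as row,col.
lane 2: g=0 (2/4), t=2 (2%4)
i=0: r=0+0=0, c=2*2+0=4

0,4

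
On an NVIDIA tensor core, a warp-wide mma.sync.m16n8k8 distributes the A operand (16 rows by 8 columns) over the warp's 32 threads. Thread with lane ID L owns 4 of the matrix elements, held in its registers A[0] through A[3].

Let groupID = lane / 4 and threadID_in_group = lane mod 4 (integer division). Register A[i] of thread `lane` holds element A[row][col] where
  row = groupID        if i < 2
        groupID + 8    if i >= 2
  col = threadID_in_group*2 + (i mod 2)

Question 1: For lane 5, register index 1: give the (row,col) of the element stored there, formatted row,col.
lane 5: G=1 (5/4), T=1 (5%4)
i=1: r=1+0=1, c=1*2+1=3

1,3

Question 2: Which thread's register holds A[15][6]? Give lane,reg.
31,2

r: 15->gid=7,r8=1  c: 6->tid=3,i&1=0
L=7*4+3=31  i=1*2+0=2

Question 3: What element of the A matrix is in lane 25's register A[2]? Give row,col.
lane 25=>25/4=6, 25 mod 4=1
i=2  r:6+8=>14  c:2·1+0=>2

14,2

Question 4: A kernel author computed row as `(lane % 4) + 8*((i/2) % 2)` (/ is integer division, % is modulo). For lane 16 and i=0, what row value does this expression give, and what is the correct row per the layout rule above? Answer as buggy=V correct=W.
`(lane % 4) + 8*((i/2) % 2)`[16,0]->0
lane 16->16/4=4, 16 mod 4=0
i=0  r:4+0->4  c:2·0+0->0
row: 0 vs 4

buggy=0 correct=4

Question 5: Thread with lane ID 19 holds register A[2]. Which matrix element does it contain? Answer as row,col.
L=19->g=19>>2=4, t=19&3=3
[2]->row 4+8=12  col 3·2+0=6

12,6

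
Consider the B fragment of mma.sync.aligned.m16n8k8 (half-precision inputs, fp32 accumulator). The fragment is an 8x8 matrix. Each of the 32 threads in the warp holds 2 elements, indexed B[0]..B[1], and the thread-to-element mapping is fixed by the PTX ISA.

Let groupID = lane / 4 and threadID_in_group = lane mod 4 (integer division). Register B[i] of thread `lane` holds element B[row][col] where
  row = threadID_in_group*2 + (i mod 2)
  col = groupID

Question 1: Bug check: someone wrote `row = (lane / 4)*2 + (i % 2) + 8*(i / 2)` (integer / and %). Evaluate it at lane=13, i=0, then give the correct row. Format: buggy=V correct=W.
`(lane / 4)*2 + (i % 2) + 8*(i / 2)`[13,0]->6
L=13->gid=13>>2=3, tid=13&3=1
[0]->row 1·2+0=2  col gid=3
row: 6 vs 2

buggy=6 correct=2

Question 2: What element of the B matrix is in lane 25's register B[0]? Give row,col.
25: gid=6,tid=1
[0] (1*2+0,6) = (2,6)

2,6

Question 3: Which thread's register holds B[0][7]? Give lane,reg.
28,0

c:7=>grp=7  r:0=>tig=0,lo=0
L=7*4+0=28  i=0=0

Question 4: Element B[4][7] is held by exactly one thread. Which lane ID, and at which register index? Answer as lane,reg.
30,0

c=7->g=7  r=4->t=2,b0=0
L=7*4+2=30  i=0=0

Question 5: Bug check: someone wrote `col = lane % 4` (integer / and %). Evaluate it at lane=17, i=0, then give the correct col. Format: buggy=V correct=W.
buggy=1 correct=4

`lane % 4`[17,0]⇒1
lane 17⇒17/4=4, 17 mod 4=1
i=0  r:2·1+0⇒2  c:4
col: 1 vs 4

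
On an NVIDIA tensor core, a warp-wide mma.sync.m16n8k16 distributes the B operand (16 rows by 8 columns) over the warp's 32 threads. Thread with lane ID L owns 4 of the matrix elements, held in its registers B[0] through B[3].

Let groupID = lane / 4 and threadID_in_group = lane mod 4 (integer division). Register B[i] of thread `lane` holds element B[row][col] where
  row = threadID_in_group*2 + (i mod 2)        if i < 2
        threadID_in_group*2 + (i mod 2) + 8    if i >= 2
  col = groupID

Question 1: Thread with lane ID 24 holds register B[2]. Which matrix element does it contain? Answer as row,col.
lane 24->24/4=6, 24 mod 4=0
i=2  r:2·0+0+8->8  c:6

8,6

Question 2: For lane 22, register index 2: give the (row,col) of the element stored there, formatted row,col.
12,5

22: gid=5,tid=2
[2] (2*2+0+8,5) = (12,5)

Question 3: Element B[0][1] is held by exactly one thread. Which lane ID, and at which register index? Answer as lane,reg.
4,0

c=1⇒gr=1  r=0⇒Rb=0,th=0,odd=0
L=1*4+0=4  i=0*2+0=0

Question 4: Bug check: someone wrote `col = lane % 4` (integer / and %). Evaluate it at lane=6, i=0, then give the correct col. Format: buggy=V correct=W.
buggy=2 correct=1

`lane % 4`[6,0]->2
6: g=1,t=2
[0] (2*2+0+0,1) = (4,1)
col: 2 vs 1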